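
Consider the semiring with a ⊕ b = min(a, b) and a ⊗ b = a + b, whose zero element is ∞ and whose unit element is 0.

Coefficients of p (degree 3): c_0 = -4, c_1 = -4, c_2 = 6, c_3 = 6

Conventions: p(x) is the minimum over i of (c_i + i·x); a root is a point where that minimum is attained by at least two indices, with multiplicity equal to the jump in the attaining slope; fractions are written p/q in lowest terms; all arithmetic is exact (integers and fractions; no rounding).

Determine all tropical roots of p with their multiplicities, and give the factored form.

hull edge (i=0, c=-4) to (i=1, c=-4): slope 0, span 1
hull edge (i=1, c=-4) to (i=3, c=6): slope 5, span 2
Factored form: p(x) = 6 ⊗ (x ⊕ (-5)) ⊗ (x ⊕ (-5)) ⊗ (x ⊕ 0)
Answer: roots = -5 (mult 2), 0 (mult 1)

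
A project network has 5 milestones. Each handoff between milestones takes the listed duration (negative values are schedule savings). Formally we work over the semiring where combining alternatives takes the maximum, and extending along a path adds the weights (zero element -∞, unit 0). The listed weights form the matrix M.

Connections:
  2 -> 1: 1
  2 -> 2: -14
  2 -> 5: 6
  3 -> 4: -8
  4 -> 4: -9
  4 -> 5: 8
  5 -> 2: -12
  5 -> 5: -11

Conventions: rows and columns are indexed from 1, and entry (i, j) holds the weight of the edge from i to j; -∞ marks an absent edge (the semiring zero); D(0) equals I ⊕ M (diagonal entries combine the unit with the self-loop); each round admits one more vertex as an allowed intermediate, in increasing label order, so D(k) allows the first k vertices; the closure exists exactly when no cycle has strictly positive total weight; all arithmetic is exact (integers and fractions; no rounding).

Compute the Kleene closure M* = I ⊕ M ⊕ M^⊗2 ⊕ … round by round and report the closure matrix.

D(0):
  [0, -∞, -∞, -∞, -∞]
  [1, 0, -∞, -∞, 6]
  [-∞, -∞, 0, -8, -∞]
  [-∞, -∞, -∞, 0, 8]
  [-∞, -12, -∞, -∞, 0]
D(1):
  [0, -∞, -∞, -∞, -∞]
  [1, 0, -∞, -∞, 6]
  [-∞, -∞, 0, -8, -∞]
  [-∞, -∞, -∞, 0, 8]
  [-∞, -12, -∞, -∞, 0]
D(2):
  [0, -∞, -∞, -∞, -∞]
  [1, 0, -∞, -∞, 6]
  [-∞, -∞, 0, -8, -∞]
  [-∞, -∞, -∞, 0, 8]
  [-11, -12, -∞, -∞, 0]
D(3):
  [0, -∞, -∞, -∞, -∞]
  [1, 0, -∞, -∞, 6]
  [-∞, -∞, 0, -8, -∞]
  [-∞, -∞, -∞, 0, 8]
  [-11, -12, -∞, -∞, 0]
D(4):
  [0, -∞, -∞, -∞, -∞]
  [1, 0, -∞, -∞, 6]
  [-∞, -∞, 0, -8, 0]
  [-∞, -∞, -∞, 0, 8]
  [-11, -12, -∞, -∞, 0]
D(5):
  [0, -∞, -∞, -∞, -∞]
  [1, 0, -∞, -∞, 6]
  [-11, -12, 0, -8, 0]
  [-3, -4, -∞, 0, 8]
  [-11, -12, -∞, -∞, 0]
Answer: M* = [[0, -∞, -∞, -∞, -∞], [1, 0, -∞, -∞, 6], [-11, -12, 0, -8, 0], [-3, -4, -∞, 0, 8], [-11, -12, -∞, -∞, 0]]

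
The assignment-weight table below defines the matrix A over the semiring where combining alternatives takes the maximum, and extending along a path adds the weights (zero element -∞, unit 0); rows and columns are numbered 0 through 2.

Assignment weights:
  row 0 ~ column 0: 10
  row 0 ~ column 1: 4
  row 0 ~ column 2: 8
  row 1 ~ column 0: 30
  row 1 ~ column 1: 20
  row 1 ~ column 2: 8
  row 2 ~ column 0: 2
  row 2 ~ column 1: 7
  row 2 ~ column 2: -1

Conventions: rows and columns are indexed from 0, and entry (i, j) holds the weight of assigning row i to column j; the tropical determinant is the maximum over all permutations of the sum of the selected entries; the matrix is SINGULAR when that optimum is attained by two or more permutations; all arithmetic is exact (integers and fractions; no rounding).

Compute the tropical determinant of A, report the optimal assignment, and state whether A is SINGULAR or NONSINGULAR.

σ = (0, 1, 2): 10 + 20 + (-1) = 29
σ = (0, 2, 1): 10 + 8 + 7 = 25
σ = (1, 0, 2): 4 + 30 + (-1) = 33
σ = (1, 2, 0): 4 + 8 + 2 = 14
σ = (2, 0, 1): 8 + 30 + 7 = 45
σ = (2, 1, 0): 8 + 20 + 2 = 30
Optimal value attained by: σ = (2, 0, 1).
Answer: det⊕(A) = 45; verdict: NONSINGULAR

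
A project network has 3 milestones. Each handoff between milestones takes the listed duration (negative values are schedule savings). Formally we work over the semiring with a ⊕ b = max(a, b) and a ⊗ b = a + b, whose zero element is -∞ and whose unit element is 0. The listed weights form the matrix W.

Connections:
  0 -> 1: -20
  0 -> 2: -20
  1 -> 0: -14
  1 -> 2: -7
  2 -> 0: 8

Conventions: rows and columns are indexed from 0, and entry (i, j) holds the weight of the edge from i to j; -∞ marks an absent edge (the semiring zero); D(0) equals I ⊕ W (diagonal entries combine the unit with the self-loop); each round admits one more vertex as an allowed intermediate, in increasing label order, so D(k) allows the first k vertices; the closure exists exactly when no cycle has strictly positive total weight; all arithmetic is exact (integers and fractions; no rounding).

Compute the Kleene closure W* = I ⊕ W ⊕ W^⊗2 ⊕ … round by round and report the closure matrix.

D(0):
  [0, -20, -20]
  [-14, 0, -7]
  [8, -∞, 0]
D(1):
  [0, -20, -20]
  [-14, 0, -7]
  [8, -12, 0]
D(2):
  [0, -20, -20]
  [-14, 0, -7]
  [8, -12, 0]
D(3):
  [0, -20, -20]
  [1, 0, -7]
  [8, -12, 0]
Answer: W* = [[0, -20, -20], [1, 0, -7], [8, -12, 0]]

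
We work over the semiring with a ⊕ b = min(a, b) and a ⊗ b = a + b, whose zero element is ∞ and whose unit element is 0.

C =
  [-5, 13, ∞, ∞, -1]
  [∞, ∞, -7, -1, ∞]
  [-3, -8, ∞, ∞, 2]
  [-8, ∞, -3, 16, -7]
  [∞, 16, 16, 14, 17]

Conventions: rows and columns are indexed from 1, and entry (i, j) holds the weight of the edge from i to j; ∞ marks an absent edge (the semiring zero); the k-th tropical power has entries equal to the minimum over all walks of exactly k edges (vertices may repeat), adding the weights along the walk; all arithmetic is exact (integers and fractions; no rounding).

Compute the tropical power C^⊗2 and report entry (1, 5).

C^⊗2:
  [-10, 8, 6, 12, -6]
  [-10, -15, -4, 15, -8]
  [-8, 10, -15, -9, -4]
  [-13, -11, 9, 7, -9]
  [6, 8, 9, 15, 7]
Key observation: the optimum is the walk 1->1->5, with weight (-5) + (-1) = -6.
Optimal value attained by: walk 1->1->5.
Answer: (C^⊗2)[1][5] = -6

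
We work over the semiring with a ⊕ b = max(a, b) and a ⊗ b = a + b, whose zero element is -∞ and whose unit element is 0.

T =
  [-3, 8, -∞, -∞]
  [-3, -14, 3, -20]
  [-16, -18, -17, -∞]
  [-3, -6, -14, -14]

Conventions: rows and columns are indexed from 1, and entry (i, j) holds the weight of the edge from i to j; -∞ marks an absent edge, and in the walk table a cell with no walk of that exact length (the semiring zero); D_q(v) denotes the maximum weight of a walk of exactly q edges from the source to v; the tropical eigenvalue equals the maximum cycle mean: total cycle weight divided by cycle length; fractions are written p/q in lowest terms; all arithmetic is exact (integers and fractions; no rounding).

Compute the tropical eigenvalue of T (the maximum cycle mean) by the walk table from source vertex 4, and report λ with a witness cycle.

q=0: [-∞, -∞, -∞, 0]
q=1: [-3, -6, -14, -14]
q=2: [-6, 5, -3, -26]
q=3: [2, 2, 8, -15]
q=4: [-1, 10, 5, -18]
Optimal cycle mean attained by: cycle 1->2->1, total 8 + (-3), length 2.
Answer: λ = 5/2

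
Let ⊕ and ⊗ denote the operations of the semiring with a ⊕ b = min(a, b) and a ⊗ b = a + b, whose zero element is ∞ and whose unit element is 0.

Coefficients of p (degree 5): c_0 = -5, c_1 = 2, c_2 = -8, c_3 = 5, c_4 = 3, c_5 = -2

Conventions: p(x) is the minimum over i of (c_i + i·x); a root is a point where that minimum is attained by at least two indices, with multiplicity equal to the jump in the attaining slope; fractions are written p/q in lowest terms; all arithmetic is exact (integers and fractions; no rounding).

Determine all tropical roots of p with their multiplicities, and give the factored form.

hull edge (i=0, c=-5) to (i=2, c=-8): slope -3/2, span 2
hull edge (i=2, c=-8) to (i=5, c=-2): slope 2, span 3
Factored form: p(x) = -2 ⊗ (x ⊕ (-2)) ⊗ (x ⊕ (-2)) ⊗ (x ⊕ (-2)) ⊗ (x ⊕ 3/2) ⊗ (x ⊕ 3/2)
Answer: roots = -2 (mult 3), 3/2 (mult 2)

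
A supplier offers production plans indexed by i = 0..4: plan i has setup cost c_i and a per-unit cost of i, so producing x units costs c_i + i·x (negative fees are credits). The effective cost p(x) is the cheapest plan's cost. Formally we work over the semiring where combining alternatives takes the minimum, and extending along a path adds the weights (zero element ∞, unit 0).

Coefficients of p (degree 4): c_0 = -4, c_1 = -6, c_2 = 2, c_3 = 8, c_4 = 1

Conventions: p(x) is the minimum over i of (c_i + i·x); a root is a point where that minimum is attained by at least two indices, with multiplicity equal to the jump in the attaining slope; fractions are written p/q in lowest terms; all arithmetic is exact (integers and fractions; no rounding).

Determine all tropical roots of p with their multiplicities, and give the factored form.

hull edge (i=0, c=-4) to (i=1, c=-6): slope -2, span 1
hull edge (i=1, c=-6) to (i=4, c=1): slope 7/3, span 3
Factored form: p(x) = 1 ⊗ (x ⊕ (-7/3)) ⊗ (x ⊕ (-7/3)) ⊗ (x ⊕ (-7/3)) ⊗ (x ⊕ 2)
Answer: roots = -7/3 (mult 3), 2 (mult 1)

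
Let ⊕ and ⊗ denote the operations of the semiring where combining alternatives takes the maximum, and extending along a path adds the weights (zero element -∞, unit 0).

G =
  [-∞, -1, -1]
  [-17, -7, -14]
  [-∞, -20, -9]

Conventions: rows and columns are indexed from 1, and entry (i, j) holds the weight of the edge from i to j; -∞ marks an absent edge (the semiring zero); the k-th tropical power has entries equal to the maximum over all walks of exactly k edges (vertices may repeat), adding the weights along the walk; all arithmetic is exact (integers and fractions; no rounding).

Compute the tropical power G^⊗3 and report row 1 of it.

G^⊗2:
  [-18, -8, -10]
  [-24, -14, -18]
  [-37, -27, -18]
G^⊗3:
  [-25, -15, -19]
  [-31, -21, -25]
  [-44, -34, -27]
Answer: row 1 of G^⊗3 = [-25, -15, -19]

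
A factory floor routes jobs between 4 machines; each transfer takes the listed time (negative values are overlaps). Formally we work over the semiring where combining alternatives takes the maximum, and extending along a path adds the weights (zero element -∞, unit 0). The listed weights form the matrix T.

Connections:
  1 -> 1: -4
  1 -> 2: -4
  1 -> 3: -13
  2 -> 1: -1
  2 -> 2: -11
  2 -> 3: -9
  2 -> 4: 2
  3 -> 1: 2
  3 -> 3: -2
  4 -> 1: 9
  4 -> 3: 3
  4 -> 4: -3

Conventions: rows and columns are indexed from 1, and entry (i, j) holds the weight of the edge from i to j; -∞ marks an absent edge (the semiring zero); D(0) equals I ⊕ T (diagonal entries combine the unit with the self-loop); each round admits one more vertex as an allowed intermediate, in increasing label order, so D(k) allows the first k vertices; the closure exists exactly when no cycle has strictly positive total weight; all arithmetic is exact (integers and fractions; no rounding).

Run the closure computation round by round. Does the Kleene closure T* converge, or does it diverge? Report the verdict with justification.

D(0):
  [0, -4, -13, -∞]
  [-1, 0, -9, 2]
  [2, -∞, 0, -∞]
  [9, -∞, 3, 0]
D(1):
  [0, -4, -13, -∞]
  [-1, 0, -9, 2]
  [2, -2, 0, -∞]
  [9, 5, 3, 0]
Detection: at round 2, diagonal entry (4, 4) turns strictly positive.
Key observation: the cycle 4->1->2->4 has total weight 9 + (-4) + 2, which is strictly positive.
Answer: DIVERGES — positive cycle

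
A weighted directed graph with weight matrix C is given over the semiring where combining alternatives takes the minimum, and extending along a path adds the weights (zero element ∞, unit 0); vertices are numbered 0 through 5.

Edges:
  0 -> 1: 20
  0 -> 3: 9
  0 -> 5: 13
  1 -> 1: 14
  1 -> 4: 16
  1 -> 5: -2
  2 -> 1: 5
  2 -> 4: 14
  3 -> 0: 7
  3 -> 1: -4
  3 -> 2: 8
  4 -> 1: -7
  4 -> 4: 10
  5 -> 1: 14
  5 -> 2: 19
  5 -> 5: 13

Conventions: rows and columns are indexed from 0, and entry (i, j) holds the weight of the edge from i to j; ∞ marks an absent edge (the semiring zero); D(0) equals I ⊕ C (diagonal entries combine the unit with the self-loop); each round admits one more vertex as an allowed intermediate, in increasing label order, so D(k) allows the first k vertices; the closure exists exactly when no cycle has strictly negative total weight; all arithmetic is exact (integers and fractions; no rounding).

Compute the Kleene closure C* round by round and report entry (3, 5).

D(0):
  [0, 20, ∞, 9, ∞, 13]
  [∞, 0, ∞, ∞, 16, -2]
  [∞, 5, 0, ∞, 14, ∞]
  [7, -4, 8, 0, ∞, ∞]
  [∞, -7, ∞, ∞, 0, ∞]
  [∞, 14, 19, ∞, ∞, 0]
D(1):
  [0, 20, ∞, 9, ∞, 13]
  [∞, 0, ∞, ∞, 16, -2]
  [∞, 5, 0, ∞, 14, ∞]
  [7, -4, 8, 0, ∞, 20]
  [∞, -7, ∞, ∞, 0, ∞]
  [∞, 14, 19, ∞, ∞, 0]
D(2):
  [0, 20, ∞, 9, 36, 13]
  [∞, 0, ∞, ∞, 16, -2]
  [∞, 5, 0, ∞, 14, 3]
  [7, -4, 8, 0, 12, -6]
  [∞, -7, ∞, ∞, 0, -9]
  [∞, 14, 19, ∞, 30, 0]
D(3):
  [0, 20, ∞, 9, 36, 13]
  [∞, 0, ∞, ∞, 16, -2]
  [∞, 5, 0, ∞, 14, 3]
  [7, -4, 8, 0, 12, -6]
  [∞, -7, ∞, ∞, 0, -9]
  [∞, 14, 19, ∞, 30, 0]
D(4):
  [0, 5, 17, 9, 21, 3]
  [∞, 0, ∞, ∞, 16, -2]
  [∞, 5, 0, ∞, 14, 3]
  [7, -4, 8, 0, 12, -6]
  [∞, -7, ∞, ∞, 0, -9]
  [∞, 14, 19, ∞, 30, 0]
D(5):
  [0, 5, 17, 9, 21, 3]
  [∞, 0, ∞, ∞, 16, -2]
  [∞, 5, 0, ∞, 14, 3]
  [7, -4, 8, 0, 12, -6]
  [∞, -7, ∞, ∞, 0, -9]
  [∞, 14, 19, ∞, 30, 0]
D(6):
  [0, 5, 17, 9, 21, 3]
  [∞, 0, 17, ∞, 16, -2]
  [∞, 5, 0, ∞, 14, 3]
  [7, -4, 8, 0, 12, -6]
  [∞, -7, 10, ∞, 0, -9]
  [∞, 14, 19, ∞, 30, 0]
Answer: C*[3][5] = -6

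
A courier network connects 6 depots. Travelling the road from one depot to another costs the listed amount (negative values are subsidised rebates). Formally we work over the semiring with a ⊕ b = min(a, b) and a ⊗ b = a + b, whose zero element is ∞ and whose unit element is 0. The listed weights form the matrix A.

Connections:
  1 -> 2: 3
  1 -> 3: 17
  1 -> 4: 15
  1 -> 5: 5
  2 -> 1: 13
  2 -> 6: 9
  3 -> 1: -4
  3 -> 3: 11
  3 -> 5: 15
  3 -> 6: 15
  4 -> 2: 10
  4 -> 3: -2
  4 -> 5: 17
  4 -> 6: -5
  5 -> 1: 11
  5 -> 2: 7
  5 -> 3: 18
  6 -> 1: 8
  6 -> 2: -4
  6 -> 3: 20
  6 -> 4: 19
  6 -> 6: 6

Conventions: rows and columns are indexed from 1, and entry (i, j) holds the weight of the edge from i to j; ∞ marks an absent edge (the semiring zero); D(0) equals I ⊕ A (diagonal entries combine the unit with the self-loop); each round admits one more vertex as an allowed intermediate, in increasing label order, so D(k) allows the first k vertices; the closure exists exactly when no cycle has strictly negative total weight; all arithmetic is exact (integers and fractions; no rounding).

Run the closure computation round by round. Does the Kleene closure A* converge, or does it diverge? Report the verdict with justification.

D(0):
  [0, 3, 17, 15, 5, ∞]
  [13, 0, ∞, ∞, ∞, 9]
  [-4, ∞, 0, ∞, 15, 15]
  [∞, 10, -2, 0, 17, -5]
  [11, 7, 18, ∞, 0, ∞]
  [8, -4, 20, 19, ∞, 0]
D(1):
  [0, 3, 17, 15, 5, ∞]
  [13, 0, 30, 28, 18, 9]
  [-4, -1, 0, 11, 1, 15]
  [∞, 10, -2, 0, 17, -5]
  [11, 7, 18, 26, 0, ∞]
  [8, -4, 20, 19, 13, 0]
D(2):
  [0, 3, 17, 15, 5, 12]
  [13, 0, 30, 28, 18, 9]
  [-4, -1, 0, 11, 1, 8]
  [23, 10, -2, 0, 17, -5]
  [11, 7, 18, 26, 0, 16]
  [8, -4, 20, 19, 13, 0]
D(3):
  [0, 3, 17, 15, 5, 12]
  [13, 0, 30, 28, 18, 9]
  [-4, -1, 0, 11, 1, 8]
  [-6, -3, -2, 0, -1, -5]
  [11, 7, 18, 26, 0, 16]
  [8, -4, 20, 19, 13, 0]
D(4):
  [0, 3, 13, 15, 5, 10]
  [13, 0, 26, 28, 18, 9]
  [-4, -1, 0, 11, 1, 6]
  [-6, -3, -2, 0, -1, -5]
  [11, 7, 18, 26, 0, 16]
  [8, -4, 17, 19, 13, 0]
D(5):
  [0, 3, 13, 15, 5, 10]
  [13, 0, 26, 28, 18, 9]
  [-4, -1, 0, 11, 1, 6]
  [-6, -3, -2, 0, -1, -5]
  [11, 7, 18, 26, 0, 16]
  [8, -4, 17, 19, 13, 0]
D(6):
  [0, 3, 13, 15, 5, 10]
  [13, 0, 26, 28, 18, 9]
  [-4, -1, 0, 11, 1, 6]
  [-6, -9, -2, 0, -1, -5]
  [11, 7, 18, 26, 0, 16]
  [8, -4, 17, 19, 13, 0]
Key observation: every diagonal entry stays at the unit through all rounds, so no improving cycle exists.
Answer: CONVERGES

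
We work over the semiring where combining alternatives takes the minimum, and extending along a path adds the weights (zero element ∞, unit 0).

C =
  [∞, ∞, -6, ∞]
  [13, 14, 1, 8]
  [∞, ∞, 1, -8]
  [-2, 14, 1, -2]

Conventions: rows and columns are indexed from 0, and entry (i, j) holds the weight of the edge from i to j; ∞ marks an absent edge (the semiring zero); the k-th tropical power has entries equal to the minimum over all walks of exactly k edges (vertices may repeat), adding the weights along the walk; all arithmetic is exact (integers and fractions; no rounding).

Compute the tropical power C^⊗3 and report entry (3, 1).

C^⊗2:
  [∞, ∞, -5, -14]
  [6, 22, 2, -7]
  [-10, 6, -7, -10]
  [-4, 12, -8, -7]
C^⊗3:
  [-16, 0, -13, -16]
  [-9, 7, -6, -9]
  [-12, 4, -16, -15]
  [-9, 7, -10, -16]
Key observation: the optimum is the walk 3->2->3->1, with weight 1 + (-8) + 14 = 7.
Optimal value attained by: walk 3->2->3->1.
Answer: (C^⊗3)[3][1] = 7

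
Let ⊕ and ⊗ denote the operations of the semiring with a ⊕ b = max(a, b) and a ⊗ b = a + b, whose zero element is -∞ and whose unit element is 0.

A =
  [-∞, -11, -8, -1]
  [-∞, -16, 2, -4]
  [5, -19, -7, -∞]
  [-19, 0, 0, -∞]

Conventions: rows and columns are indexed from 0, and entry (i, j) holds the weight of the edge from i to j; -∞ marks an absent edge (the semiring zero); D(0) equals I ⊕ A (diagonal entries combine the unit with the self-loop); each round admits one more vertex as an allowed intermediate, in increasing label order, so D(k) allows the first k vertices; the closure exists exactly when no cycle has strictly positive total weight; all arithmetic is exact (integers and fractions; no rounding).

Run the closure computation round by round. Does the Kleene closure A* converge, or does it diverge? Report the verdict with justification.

D(0):
  [0, -11, -8, -1]
  [-∞, 0, 2, -4]
  [5, -19, 0, -∞]
  [-19, 0, 0, 0]
D(1):
  [0, -11, -8, -1]
  [-∞, 0, 2, -4]
  [5, -6, 0, 4]
  [-19, 0, 0, 0]
D(2):
  [0, -11, -8, -1]
  [-∞, 0, 2, -4]
  [5, -6, 0, 4]
  [-19, 0, 2, 0]
Detection: at round 3, diagonal entry (3, 3) turns strictly positive.
Key observation: the cycle 3->1->2->0->3 has total weight 0 + 2 + 5 + (-1), which is strictly positive.
Answer: DIVERGES — positive cycle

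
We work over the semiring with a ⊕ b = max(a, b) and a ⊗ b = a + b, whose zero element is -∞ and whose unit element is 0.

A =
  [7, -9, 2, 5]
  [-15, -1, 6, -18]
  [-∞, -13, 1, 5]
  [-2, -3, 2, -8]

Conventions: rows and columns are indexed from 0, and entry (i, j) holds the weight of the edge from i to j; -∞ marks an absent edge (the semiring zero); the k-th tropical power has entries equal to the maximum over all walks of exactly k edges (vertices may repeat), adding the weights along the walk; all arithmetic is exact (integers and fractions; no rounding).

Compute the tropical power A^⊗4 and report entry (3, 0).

A^⊗2:
  [14, 2, 9, 12]
  [-8, -2, 7, 11]
  [3, 2, 7, 6]
  [5, -4, 3, 7]
A^⊗3:
  [21, 9, 16, 19]
  [9, 8, 13, 12]
  [10, 3, 8, 12]
  [12, 4, 9, 10]
A^⊗4:
  [28, 16, 23, 26]
  [16, 9, 14, 18]
  [17, 9, 14, 15]
  [19, 7, 14, 17]
Key observation: the optimum is the walk 3->0->0->0->0, with weight (-2) + 7 + 7 + 7 = 19.
Optimal value attained by: walk 3->0->0->0->0.
Answer: (A^⊗4)[3][0] = 19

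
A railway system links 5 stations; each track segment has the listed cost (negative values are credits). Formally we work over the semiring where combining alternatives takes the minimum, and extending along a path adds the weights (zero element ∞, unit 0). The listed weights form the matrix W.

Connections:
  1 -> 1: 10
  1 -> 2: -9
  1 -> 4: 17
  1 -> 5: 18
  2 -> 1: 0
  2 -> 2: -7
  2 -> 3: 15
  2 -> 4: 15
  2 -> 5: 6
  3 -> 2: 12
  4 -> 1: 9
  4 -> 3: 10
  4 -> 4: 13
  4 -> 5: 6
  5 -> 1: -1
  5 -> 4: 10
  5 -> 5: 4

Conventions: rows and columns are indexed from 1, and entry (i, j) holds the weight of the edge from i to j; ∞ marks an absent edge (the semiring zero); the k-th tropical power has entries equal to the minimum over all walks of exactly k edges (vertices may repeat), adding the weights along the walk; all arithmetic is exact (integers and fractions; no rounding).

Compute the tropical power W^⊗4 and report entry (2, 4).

W^⊗2:
  [-9, -16, 6, 6, -3]
  [-7, -14, 8, 8, -1]
  [12, 5, 27, 27, 18]
  [5, 0, 23, 16, 10]
  [3, -10, 20, 14, 8]
W^⊗3:
  [-16, -23, -1, -1, -10]
  [-14, -21, 1, 1, -8]
  [5, -2, 20, 20, 11]
  [0, -7, 15, 15, 6]
  [-10, -17, 5, 5, -4]
W^⊗4:
  [-23, -30, -8, -8, -17]
  [-21, -28, -6, -6, -15]
  [-2, -9, 13, 13, 4]
  [-7, -14, 8, 8, -1]
  [-17, -24, -2, -2, -11]
Key observation: the optimum is the walk 2->2->2->2->4, with weight (-7) + (-7) + (-7) + 15 = -6.
Optimal value attained by: walk 2->2->2->2->4.
Answer: (W^⊗4)[2][4] = -6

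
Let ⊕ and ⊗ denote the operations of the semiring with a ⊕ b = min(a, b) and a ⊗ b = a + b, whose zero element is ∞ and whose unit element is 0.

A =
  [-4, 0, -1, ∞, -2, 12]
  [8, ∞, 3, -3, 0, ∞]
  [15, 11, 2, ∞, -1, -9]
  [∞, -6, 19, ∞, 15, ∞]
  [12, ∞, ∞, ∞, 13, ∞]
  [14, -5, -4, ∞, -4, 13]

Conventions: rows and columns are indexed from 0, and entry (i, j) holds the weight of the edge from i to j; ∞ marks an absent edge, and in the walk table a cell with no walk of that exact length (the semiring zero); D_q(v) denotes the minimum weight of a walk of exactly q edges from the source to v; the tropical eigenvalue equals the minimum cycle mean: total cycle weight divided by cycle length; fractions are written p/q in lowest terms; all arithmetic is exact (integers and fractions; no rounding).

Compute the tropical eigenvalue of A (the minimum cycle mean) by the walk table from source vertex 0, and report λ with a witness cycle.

q=0: [0, ∞, ∞, ∞, ∞, ∞]
q=1: [-4, 0, -1, ∞, -2, 12]
q=2: [-8, -4, -5, -3, -6, -10]
q=3: [-12, -15, -14, -7, -14, -14]
q=4: [-16, -19, -18, -18, -18, -23]
q=5: [-20, -28, -27, -22, -27, -27]
q=6: [-24, -32, -31, -31, -31, -36]
Optimal cycle mean attained by: cycle 2->5->2, total (-9) + (-4), length 2.
Answer: λ = -13/2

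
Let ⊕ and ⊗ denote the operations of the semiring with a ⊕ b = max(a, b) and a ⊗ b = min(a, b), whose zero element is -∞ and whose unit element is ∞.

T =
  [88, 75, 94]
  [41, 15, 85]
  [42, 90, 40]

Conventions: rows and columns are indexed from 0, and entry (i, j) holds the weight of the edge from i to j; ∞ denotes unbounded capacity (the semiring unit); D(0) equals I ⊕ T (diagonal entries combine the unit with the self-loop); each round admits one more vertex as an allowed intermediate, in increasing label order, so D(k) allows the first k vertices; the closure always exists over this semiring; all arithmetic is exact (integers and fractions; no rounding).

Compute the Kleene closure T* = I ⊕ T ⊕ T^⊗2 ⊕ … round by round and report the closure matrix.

D(0):
  [∞, 75, 94]
  [41, ∞, 85]
  [42, 90, ∞]
D(1):
  [∞, 75, 94]
  [41, ∞, 85]
  [42, 90, ∞]
D(2):
  [∞, 75, 94]
  [41, ∞, 85]
  [42, 90, ∞]
D(3):
  [∞, 90, 94]
  [42, ∞, 85]
  [42, 90, ∞]
Answer: T* = [[∞, 90, 94], [42, ∞, 85], [42, 90, ∞]]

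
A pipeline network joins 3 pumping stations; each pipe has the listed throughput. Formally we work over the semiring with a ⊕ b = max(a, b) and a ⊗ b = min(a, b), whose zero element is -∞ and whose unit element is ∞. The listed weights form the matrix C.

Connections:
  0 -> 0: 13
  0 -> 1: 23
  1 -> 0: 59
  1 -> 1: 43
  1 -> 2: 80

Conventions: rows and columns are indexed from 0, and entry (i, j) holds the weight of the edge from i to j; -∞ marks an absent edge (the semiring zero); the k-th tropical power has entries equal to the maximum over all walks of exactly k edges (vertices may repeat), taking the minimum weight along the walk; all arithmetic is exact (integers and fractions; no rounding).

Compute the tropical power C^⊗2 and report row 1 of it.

C^⊗2:
  [23, 23, 23]
  [43, 43, 43]
  [-∞, -∞, -∞]
Answer: row 1 of C^⊗2 = [43, 43, 43]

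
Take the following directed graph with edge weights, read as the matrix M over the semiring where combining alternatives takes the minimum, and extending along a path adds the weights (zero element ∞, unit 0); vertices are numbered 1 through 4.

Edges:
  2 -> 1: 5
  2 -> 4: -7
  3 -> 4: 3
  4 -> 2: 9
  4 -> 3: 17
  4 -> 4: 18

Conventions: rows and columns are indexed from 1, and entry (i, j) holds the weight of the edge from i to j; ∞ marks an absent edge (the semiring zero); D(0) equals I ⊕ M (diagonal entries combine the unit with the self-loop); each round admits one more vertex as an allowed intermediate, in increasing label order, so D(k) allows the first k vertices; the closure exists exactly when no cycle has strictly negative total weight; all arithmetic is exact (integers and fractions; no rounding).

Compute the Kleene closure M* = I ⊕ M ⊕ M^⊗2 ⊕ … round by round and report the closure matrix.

D(0):
  [0, ∞, ∞, ∞]
  [5, 0, ∞, -7]
  [∞, ∞, 0, 3]
  [∞, 9, 17, 0]
D(1):
  [0, ∞, ∞, ∞]
  [5, 0, ∞, -7]
  [∞, ∞, 0, 3]
  [∞, 9, 17, 0]
D(2):
  [0, ∞, ∞, ∞]
  [5, 0, ∞, -7]
  [∞, ∞, 0, 3]
  [14, 9, 17, 0]
D(3):
  [0, ∞, ∞, ∞]
  [5, 0, ∞, -7]
  [∞, ∞, 0, 3]
  [14, 9, 17, 0]
D(4):
  [0, ∞, ∞, ∞]
  [5, 0, 10, -7]
  [17, 12, 0, 3]
  [14, 9, 17, 0]
Answer: M* = [[0, ∞, ∞, ∞], [5, 0, 10, -7], [17, 12, 0, 3], [14, 9, 17, 0]]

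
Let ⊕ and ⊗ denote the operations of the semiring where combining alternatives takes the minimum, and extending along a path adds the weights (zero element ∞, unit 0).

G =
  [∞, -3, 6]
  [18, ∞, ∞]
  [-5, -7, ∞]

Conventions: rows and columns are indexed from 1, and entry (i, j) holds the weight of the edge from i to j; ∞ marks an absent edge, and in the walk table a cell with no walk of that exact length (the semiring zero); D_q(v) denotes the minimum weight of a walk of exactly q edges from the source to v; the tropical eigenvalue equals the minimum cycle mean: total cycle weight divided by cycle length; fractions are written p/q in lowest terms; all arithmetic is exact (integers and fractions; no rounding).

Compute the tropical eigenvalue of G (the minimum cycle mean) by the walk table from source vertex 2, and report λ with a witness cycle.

q=0: [∞, 0, ∞]
q=1: [18, ∞, ∞]
q=2: [∞, 15, 24]
q=3: [19, 17, ∞]
Optimal cycle mean attained by: cycle 1->3->1, total 6 + (-5), length 2.
Answer: λ = 1/2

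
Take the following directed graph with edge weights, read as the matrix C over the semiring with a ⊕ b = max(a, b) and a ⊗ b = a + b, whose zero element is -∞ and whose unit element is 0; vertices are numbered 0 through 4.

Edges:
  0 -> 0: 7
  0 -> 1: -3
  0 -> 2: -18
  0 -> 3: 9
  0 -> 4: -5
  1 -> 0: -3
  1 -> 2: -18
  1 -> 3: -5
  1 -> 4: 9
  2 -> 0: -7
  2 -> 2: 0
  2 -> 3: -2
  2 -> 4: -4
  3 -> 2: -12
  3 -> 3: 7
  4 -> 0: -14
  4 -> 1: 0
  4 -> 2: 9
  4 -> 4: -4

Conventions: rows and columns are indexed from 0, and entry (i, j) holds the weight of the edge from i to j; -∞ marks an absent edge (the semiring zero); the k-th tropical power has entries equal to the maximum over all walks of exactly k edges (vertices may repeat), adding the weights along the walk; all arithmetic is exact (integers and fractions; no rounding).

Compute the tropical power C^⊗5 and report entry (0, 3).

C^⊗2:
  [14, 4, 4, 16, 6]
  [4, 9, 18, 6, 5]
  [0, -4, 5, 5, -4]
  [-19, -∞, -5, 14, -16]
  [2, -4, 9, 7, 9]
C^⊗3:
  [21, 11, 15, 23, 13]
  [11, 5, 18, 16, 18]
  [7, -3, 5, 12, 5]
  [-12, -16, 2, 21, -9]
  [9, 9, 18, 14, 5]
C^⊗4:
  [28, 18, 22, 30, 20]
  [18, 18, 27, 23, 14]
  [14, 5, 14, 19, 6]
  [-5, -9, 9, 28, -2]
  [16, 6, 18, 21, 18]
C^⊗5:
  [35, 25, 29, 37, 27]
  [25, 15, 27, 30, 27]
  [21, 11, 15, 26, 14]
  [2, -2, 16, 35, 5]
  [23, 18, 27, 28, 15]
Key observation: the optimum is the walk 0->0->0->0->0->3, with weight 7 + 7 + 7 + 7 + 9 = 37.
Optimal value attained by: walk 0->0->0->0->0->3.
Answer: (C^⊗5)[0][3] = 37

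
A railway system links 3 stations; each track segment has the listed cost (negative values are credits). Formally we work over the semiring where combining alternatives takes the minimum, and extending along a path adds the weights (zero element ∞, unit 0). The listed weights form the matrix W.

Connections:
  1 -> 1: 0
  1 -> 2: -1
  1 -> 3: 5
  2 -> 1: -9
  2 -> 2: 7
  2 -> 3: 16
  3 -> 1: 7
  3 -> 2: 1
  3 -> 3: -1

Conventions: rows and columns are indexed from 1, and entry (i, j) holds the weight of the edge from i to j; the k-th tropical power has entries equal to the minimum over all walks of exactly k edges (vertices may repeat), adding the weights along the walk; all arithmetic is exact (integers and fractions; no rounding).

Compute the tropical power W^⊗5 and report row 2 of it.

W^⊗2:
  [-10, -1, 4]
  [-9, -10, -4]
  [-8, 0, -2]
W^⊗3:
  [-10, -11, -5]
  [-19, -10, -5]
  [-9, -9, -3]
W^⊗4:
  [-20, -11, -6]
  [-19, -20, -14]
  [-18, -10, -4]
W^⊗5:
  [-20, -21, -15]
  [-29, -20, -15]
  [-19, -19, -13]
Answer: row 2 of W^⊗5 = [-29, -20, -15]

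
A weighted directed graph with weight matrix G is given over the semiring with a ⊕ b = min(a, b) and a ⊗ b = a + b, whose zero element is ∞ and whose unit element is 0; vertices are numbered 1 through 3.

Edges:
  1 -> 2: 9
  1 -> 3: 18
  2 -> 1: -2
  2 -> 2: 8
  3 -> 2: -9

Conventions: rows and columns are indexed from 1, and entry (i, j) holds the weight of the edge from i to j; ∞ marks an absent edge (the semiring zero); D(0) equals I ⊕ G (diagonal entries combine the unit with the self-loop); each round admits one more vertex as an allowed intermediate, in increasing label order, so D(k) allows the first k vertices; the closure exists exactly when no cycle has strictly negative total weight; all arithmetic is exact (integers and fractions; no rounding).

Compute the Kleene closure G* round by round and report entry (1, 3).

D(0):
  [0, 9, 18]
  [-2, 0, ∞]
  [∞, -9, 0]
D(1):
  [0, 9, 18]
  [-2, 0, 16]
  [∞, -9, 0]
D(2):
  [0, 9, 18]
  [-2, 0, 16]
  [-11, -9, 0]
D(3):
  [0, 9, 18]
  [-2, 0, 16]
  [-11, -9, 0]
Answer: G*[1][3] = 18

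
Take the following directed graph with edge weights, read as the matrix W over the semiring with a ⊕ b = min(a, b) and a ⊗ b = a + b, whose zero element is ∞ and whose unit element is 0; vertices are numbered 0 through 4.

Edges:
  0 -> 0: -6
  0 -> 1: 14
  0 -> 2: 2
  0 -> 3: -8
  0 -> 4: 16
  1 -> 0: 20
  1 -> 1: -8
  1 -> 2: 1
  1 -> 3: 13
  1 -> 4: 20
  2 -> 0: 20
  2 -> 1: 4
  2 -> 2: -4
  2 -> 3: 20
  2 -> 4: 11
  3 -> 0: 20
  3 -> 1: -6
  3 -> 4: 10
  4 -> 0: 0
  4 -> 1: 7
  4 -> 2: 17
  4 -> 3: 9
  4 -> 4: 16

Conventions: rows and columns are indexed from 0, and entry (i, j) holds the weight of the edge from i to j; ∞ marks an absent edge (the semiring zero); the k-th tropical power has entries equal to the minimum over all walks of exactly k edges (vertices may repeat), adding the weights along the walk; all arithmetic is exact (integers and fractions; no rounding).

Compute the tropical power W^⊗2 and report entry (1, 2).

W^⊗2:
  [-12, -14, -4, -14, 2]
  [12, -16, -7, 5, 12]
  [11, -4, -8, 12, 7]
  [10, -14, -5, 7, 14]
  [-6, -1, 2, -8, 16]
Key observation: the optimum is the walk 1->1->2, with weight (-8) + 1 = -7.
Optimal value attained by: walk 1->1->2.
Answer: (W^⊗2)[1][2] = -7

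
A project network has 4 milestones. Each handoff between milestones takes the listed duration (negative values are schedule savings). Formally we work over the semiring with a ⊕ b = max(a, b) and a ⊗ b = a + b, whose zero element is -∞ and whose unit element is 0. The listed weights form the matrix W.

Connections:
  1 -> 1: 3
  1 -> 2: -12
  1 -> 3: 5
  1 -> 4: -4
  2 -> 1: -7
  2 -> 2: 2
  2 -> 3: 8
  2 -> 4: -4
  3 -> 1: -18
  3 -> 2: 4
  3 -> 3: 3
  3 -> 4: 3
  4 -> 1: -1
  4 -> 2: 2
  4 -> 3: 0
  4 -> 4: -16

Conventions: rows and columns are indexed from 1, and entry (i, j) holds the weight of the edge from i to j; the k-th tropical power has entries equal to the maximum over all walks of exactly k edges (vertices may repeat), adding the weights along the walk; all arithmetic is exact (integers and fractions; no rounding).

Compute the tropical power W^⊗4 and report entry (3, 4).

W^⊗2:
  [6, 9, 8, 8]
  [-4, 12, 11, 11]
  [2, 7, 12, 6]
  [2, 4, 10, 3]
W^⊗3:
  [9, 12, 17, 11]
  [10, 15, 20, 14]
  [5, 16, 15, 15]
  [5, 14, 13, 13]
W^⊗4:
  [12, 21, 20, 20]
  [13, 24, 23, 23]
  [14, 19, 24, 18]
  [12, 17, 22, 16]
Key observation: the optimum is the walk 3->2->3->3->4, with weight 4 + 8 + 3 + 3 = 18.
Optimal value attained by: walk 3->2->3->3->4.
Answer: (W^⊗4)[3][4] = 18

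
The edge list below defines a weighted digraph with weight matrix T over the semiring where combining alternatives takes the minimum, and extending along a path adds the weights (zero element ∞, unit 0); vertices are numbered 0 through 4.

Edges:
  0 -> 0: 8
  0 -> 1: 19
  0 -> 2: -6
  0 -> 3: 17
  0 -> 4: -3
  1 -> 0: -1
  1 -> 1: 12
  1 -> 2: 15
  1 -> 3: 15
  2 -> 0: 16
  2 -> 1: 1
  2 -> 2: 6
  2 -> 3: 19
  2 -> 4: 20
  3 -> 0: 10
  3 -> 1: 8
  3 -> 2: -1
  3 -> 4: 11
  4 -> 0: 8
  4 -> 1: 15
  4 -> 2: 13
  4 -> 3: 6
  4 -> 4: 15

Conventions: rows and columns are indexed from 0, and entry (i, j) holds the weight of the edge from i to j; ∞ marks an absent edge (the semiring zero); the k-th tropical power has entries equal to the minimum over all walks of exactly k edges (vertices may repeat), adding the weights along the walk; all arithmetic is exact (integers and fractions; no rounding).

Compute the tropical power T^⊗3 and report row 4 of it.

T^⊗2:
  [5, -5, 0, 3, 5]
  [7, 16, -7, 16, -4]
  [0, 7, 10, 16, 13]
  [7, 0, 4, 17, 7]
  [14, 14, 2, 21, 5]
T^⊗3:
  [-6, 1, -1, 10, 2]
  [4, -6, -1, 2, 4]
  [6, 11, -6, 17, -3]
  [-1, 5, 1, 13, 4]
  [13, 3, 8, 11, 11]
Answer: row 4 of T^⊗3 = [13, 3, 8, 11, 11]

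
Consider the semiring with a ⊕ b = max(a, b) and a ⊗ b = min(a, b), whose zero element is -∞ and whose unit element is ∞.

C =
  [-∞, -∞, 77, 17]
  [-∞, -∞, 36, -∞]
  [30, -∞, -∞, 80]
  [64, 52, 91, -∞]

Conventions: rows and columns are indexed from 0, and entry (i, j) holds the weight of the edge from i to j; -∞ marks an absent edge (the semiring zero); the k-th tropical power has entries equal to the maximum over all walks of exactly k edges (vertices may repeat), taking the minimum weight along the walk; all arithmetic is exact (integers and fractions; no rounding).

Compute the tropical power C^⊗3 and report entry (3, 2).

C^⊗2:
  [30, 17, 17, 77]
  [30, -∞, -∞, 36]
  [64, 52, 80, 17]
  [30, -∞, 64, 80]
C^⊗3:
  [64, 52, 77, 17]
  [36, 36, 36, 17]
  [30, 17, 64, 80]
  [64, 52, 80, 64]
Key observation: the optimum is the walk 3->2->3->2, with weight 91 min 80 min 91 = 80.
Optimal value attained by: walk 3->2->3->2.
Answer: (C^⊗3)[3][2] = 80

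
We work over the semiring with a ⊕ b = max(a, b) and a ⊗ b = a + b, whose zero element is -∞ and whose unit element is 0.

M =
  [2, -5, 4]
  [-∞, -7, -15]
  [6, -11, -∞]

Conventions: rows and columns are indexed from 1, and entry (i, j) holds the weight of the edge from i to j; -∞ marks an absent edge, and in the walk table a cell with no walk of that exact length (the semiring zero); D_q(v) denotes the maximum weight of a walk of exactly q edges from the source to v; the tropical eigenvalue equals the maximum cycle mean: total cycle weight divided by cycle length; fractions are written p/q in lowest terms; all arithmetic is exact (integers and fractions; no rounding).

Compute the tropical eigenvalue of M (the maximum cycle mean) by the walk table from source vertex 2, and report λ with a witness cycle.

q=0: [-∞, 0, -∞]
q=1: [-∞, -7, -15]
q=2: [-9, -14, -22]
q=3: [-7, -14, -5]
Optimal cycle mean attained by: cycle 1->3->1, total 4 + 6, length 2.
Answer: λ = 5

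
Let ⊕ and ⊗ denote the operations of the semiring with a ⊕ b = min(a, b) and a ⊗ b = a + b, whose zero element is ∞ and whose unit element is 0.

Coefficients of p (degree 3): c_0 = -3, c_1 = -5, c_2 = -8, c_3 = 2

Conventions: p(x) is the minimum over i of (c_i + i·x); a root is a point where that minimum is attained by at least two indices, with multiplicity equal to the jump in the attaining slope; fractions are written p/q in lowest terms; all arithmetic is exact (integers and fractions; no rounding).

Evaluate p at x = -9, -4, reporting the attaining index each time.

p(-9) = min(-3+0·(-9)=-3, -5+1·(-9)=-14, -8+2·(-9)=-26, 2+3·(-9)=-25) = -26 (attained by i=2)
p(-4) = min(-3+0·(-4)=-3, -5+1·(-4)=-9, -8+2·(-4)=-16, 2+3·(-4)=-10) = -16 (attained by i=2)
Answer: p(-9) = -26; p(-4) = -16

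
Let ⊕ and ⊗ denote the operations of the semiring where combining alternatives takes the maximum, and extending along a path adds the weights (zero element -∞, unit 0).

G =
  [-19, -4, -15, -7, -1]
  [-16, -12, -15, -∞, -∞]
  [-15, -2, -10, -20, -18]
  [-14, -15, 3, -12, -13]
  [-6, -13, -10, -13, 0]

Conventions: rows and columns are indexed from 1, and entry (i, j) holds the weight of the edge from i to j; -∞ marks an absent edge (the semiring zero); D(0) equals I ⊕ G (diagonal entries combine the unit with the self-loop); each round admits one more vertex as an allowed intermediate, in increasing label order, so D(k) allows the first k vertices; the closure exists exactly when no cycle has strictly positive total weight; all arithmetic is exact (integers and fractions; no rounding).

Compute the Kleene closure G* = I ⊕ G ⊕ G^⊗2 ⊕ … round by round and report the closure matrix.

D(0):
  [0, -4, -15, -7, -1]
  [-16, 0, -15, -∞, -∞]
  [-15, -2, 0, -20, -18]
  [-14, -15, 3, 0, -13]
  [-6, -13, -10, -13, 0]
D(1):
  [0, -4, -15, -7, -1]
  [-16, 0, -15, -23, -17]
  [-15, -2, 0, -20, -16]
  [-14, -15, 3, 0, -13]
  [-6, -10, -10, -13, 0]
D(2):
  [0, -4, -15, -7, -1]
  [-16, 0, -15, -23, -17]
  [-15, -2, 0, -20, -16]
  [-14, -15, 3, 0, -13]
  [-6, -10, -10, -13, 0]
D(3):
  [0, -4, -15, -7, -1]
  [-16, 0, -15, -23, -17]
  [-15, -2, 0, -20, -16]
  [-12, 1, 3, 0, -13]
  [-6, -10, -10, -13, 0]
D(4):
  [0, -4, -4, -7, -1]
  [-16, 0, -15, -23, -17]
  [-15, -2, 0, -20, -16]
  [-12, 1, 3, 0, -13]
  [-6, -10, -10, -13, 0]
D(5):
  [0, -4, -4, -7, -1]
  [-16, 0, -15, -23, -17]
  [-15, -2, 0, -20, -16]
  [-12, 1, 3, 0, -13]
  [-6, -10, -10, -13, 0]
Answer: G* = [[0, -4, -4, -7, -1], [-16, 0, -15, -23, -17], [-15, -2, 0, -20, -16], [-12, 1, 3, 0, -13], [-6, -10, -10, -13, 0]]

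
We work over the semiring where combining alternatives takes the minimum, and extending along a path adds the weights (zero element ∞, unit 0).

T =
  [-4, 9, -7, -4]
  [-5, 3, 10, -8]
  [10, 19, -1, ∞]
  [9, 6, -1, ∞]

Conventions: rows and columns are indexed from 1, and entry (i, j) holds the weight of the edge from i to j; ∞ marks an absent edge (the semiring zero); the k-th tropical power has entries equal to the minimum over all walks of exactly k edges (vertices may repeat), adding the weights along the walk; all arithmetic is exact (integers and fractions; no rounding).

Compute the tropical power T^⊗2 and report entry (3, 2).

T^⊗2:
  [-8, 2, -11, -8]
  [-9, -2, -12, -9]
  [6, 18, -2, 6]
  [1, 9, -2, -2]
Key observation: the optimum is the walk 3->3->2, with weight (-1) + 19 = 18.
Optimal value attained by: walk 3->3->2.
Answer: (T^⊗2)[3][2] = 18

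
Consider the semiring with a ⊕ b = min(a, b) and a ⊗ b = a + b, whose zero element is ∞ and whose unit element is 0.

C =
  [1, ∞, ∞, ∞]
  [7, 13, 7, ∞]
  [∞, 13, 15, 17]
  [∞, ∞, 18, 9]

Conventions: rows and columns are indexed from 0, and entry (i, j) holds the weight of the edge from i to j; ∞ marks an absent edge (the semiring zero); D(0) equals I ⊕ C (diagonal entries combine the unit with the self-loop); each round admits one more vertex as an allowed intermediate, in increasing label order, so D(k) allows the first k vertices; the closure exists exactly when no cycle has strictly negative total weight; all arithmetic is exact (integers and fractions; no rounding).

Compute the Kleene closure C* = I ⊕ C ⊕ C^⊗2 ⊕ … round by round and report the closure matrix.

D(0):
  [0, ∞, ∞, ∞]
  [7, 0, 7, ∞]
  [∞, 13, 0, 17]
  [∞, ∞, 18, 0]
D(1):
  [0, ∞, ∞, ∞]
  [7, 0, 7, ∞]
  [∞, 13, 0, 17]
  [∞, ∞, 18, 0]
D(2):
  [0, ∞, ∞, ∞]
  [7, 0, 7, ∞]
  [20, 13, 0, 17]
  [∞, ∞, 18, 0]
D(3):
  [0, ∞, ∞, ∞]
  [7, 0, 7, 24]
  [20, 13, 0, 17]
  [38, 31, 18, 0]
D(4):
  [0, ∞, ∞, ∞]
  [7, 0, 7, 24]
  [20, 13, 0, 17]
  [38, 31, 18, 0]
Answer: C* = [[0, ∞, ∞, ∞], [7, 0, 7, 24], [20, 13, 0, 17], [38, 31, 18, 0]]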